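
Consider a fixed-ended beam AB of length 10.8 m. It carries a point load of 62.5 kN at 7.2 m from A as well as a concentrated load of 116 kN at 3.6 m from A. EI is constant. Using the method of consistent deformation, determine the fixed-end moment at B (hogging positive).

Take the two fixed-end moments M_A, M_B as redundants; the released structure is the simple span AB.
On the primary (simply-supported) span, the end slopes from the loading are:
  at A: point load 62.5 at a = 7.2: Pab(L + b)/(6LEI) = 360/EI
  at B: point load 62.5 at a = 7.2: Pab(L + a)/(6LEI) = 450/EI
  at A: point load 116 at a = 3.6: Pab(L + b)/(6LEI) = 835.2/EI
  at B: point load 116 at a = 3.6: Pab(L + a)/(6LEI) = 668.2/EI
  θ_A0 = 1195/EI,  θ_B0 = 1118/EI
Flexibility coefficients: a unit moment at one end gives L/(3EI) there and L/(6EI) at the far end, so f₁₁ = f₂₂ = 3.6/EI and f₁₂ = f₂₁ = 1.8/EI.
Compatibility — zero rotation at each built-in end:
  3.6 M_A + 1.8 M_B = 1195
  1.8 M_A + 3.6 M_B = 1118
Solving the pair gives M_A = 235.6 kN·m and M_B = 192.8 kN·m (hogging).

M_B = 192.8 kN·m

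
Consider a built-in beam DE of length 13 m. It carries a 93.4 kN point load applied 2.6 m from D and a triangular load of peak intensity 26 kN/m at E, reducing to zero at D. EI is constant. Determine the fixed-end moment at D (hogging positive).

M_D = 301.9 kN·m

Take the two fixed-end moments M_D, M_E as redundants; the released structure is the simple span DE.
On the primary (simply-supported) span, the end slopes from the loading are:
  at D: point load 93.4 at a = 2.6: Pab(L + b)/(6LEI) = 757.7/EI
  at E: point load 93.4 at a = 2.6: Pab(L + a)/(6LEI) = 505.1/EI
  at D: triangular load, peak 26: 7w₀L³/(360EI) = 1111/EI
  at E: triangular load, peak 26: w₀L³/(45EI) = 1269/EI
  θ_D0 = 1868/EI,  θ_E0 = 1774/EI
Flexibility coefficients: a unit moment at one end gives L/(3EI) there and L/(6EI) at the far end, so f₁₁ = f₂₂ = 4.333/EI and f₁₂ = f₂₁ = 2.167/EI.
Compatibility — zero rotation at each built-in end:
  4.333 M_D + 2.167 M_E = 1868
  2.167 M_D + 4.333 M_E = 1774
Solving the pair gives M_D = 301.9 kN·m and M_E = 258.6 kN·m (hogging).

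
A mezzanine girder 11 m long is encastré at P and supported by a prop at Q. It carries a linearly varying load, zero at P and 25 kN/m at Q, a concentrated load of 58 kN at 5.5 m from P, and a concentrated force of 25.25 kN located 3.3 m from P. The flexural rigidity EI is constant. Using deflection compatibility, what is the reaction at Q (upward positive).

Take the reaction at Q as the redundant and release it; the primary structure is a cantilever fixed at P.
Deflection at Q on the released cantilever, summing each load's contribution:
  triangular load, peak 25 at the free end: 11w₀L⁴/(120EI) = 33552/EI
  point load 58 at a = 5.5: Pa²(3L − a)/(6EI) = 8041/EI
  point load 25.25 at a = 3.3: Pa²(3L − a)/(6EI) = 1361/EI
  δ_0 = 42955/EI
Tip deflection under a unit load at Q: L³/(3EI) = 443.7/EI.
The prop prevents deflection at Q: R_Q = δ_0/δ_{QQ} = 42955/443.7 = 96.82 kN.

R_Q = 96.82 kN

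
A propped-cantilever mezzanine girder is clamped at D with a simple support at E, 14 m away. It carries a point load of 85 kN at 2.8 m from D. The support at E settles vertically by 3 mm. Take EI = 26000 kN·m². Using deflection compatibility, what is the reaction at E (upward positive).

R_E = 4.675 kN

Take the reaction at E as the redundant and release it; the primary structure is a cantilever fixed at D.
Primary-structure tip deflection at E by superposition:
  point load 85 at a = 2.8: Pa²(3L − a)/(6EI) = 4354/EI
Tip deflection under a unit load at E: L³/(3EI) = 914.7/EI.
With EI = 26000 kN·m²: δ_0 = 0.16745 m and δ_{EE} = 0.035179 m/kN.
Compatibility — the beam at E must follow the support down by 0.003 m: δ_0 − R_E·δ_{EE} = 0.003, so R_E = (0.16745 − 0.003)/0.035179 = 4.675 kN.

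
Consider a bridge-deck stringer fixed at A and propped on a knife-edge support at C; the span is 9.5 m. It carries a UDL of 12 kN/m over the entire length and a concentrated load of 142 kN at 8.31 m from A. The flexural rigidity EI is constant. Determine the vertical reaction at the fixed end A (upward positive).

Take the reaction at C as the redundant and release it; the primary structure is a cantilever fixed at A.
Free-end deflection of the primary structure under the applied loading (downward +):
  UDL 12: wL⁴/(8EI) = 12218/EI
  point load 142 at a = 8.31: Pa²(3L − a)/(6EI) = 32997/EI
  δ_0 = 45215/EI
Tip deflection under a unit load at C: L³/(3EI) = 285.8/EI.
The prop prevents deflection at C: R_C = δ_0/δ_{CC} = 45215/285.8 = 158.2 kN.
Vertical equilibrium: R_A = ΣP − R_C = 256 − 158.2 = 97.79 kN.

R_A = 97.79 kN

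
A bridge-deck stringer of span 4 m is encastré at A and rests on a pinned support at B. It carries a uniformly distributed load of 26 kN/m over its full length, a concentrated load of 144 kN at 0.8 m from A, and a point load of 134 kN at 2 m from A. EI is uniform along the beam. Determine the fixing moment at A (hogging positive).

Release the roller at B. Primary structure: cantilever fixed at A.
Primary-structure tip deflection at B by superposition:
  UDL 26: wL⁴/(8EI) = 832/EI
  point load 144 at a = 0.8: Pa²(3L − a)/(6EI) = 172/EI
  point load 134 at a = 2: Pa²(3L − a)/(6EI) = 893.3/EI
  δ_0 = 1897/EI
Flexibility coefficient — unit upward force at B: δ_{BB} = L³/(3EI) = 21.33/EI.
Compatibility at B: δ_0 − R_B·δ_{BB} = 0, so R_B = 1897/21.33 = 88.94 kN.
Moment equilibrium about A: M_A = Σ(load moments about A) − R_B·L = 591.2 − 88.94×4 = 235.4 kN·m.

M_A = 235.4 kN·m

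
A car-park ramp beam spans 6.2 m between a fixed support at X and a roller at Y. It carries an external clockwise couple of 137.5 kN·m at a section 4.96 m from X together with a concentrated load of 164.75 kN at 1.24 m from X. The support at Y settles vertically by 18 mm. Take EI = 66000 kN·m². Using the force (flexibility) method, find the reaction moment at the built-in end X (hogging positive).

M_X = 179.3 kN·m

Release the roller at Y. Primary structure: cantilever fixed at X.
Downward deflection at the released point Y due to the loads:
  clockwise couple 137.5 at a = 4.96: M₀a(2L − a)/(2EI) = 2537/EI
  point load 164.75 at a = 1.24: Pa²(3L − a)/(6EI) = 732.9/EI
  δ_0 = 3270/EI
Flexibility coefficient — unit upward force at Y: δ_{YY} = L³/(3EI) = 79.44/EI.
With EI = 66000 kN·m²: δ_0 = 0.049545 m and δ_{YY} = 0.001204 m/kN.
Compatibility — the beam at Y must follow the support down by 0.018 m: δ_0 − R_Y·δ_{YY} = 0.018, so R_Y = (0.049545 − 0.018)/0.001204 = 26.21 kN.
Moment equilibrium about X: M_X = Σ(load moments about X) − R_Y·L = 341.8 − 26.21×6.2 = 179.3 kN·m.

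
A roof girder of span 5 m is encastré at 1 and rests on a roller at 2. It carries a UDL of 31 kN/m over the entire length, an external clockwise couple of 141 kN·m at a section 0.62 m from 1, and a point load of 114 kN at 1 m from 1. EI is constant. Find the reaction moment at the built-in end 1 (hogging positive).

M_1 = 270.8 kN·m

Remove the prop at 2; the released (primary) structure is a cantilever built in at 1.
Free-end deflection of the primary structure under the applied loading (downward +):
  UDL 31: wL⁴/(8EI) = 2422/EI
  clockwise couple 141 at a = 0.62: M₀a(2L − a)/(2EI) = 410/EI
  point load 114 at a = 1: Pa²(3L − a)/(6EI) = 266/EI
  δ_0 = 3098/EI
Flexibility coefficient — unit upward force at 2: δ_{22} = L³/(3EI) = 41.67/EI.
Compatibility at 2: δ_0 − R_2·δ_{22} = 0, so R_2 = 3098/41.67 = 74.35 kN.
Moment equilibrium about 1: M_1 = Σ(load moments about 1) − R_2·L = 642.5 − 74.35×5 = 270.8 kN·m.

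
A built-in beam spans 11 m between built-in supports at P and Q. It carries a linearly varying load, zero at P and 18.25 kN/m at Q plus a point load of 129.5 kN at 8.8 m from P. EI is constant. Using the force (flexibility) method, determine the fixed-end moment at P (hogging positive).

Take the two fixed-end moments M_P, M_Q as redundants; the released structure is the simple span PQ.
End rotations of the released simple span under the applied load (×1/EI):
  at P: triangular load, peak 18.25: 7w₀L³/(360EI) = 472.3/EI
  at Q: triangular load, peak 18.25: w₀L³/(45EI) = 539.8/EI
  at P: point load 129.5 at a = 8.8: Pab(L + b)/(6LEI) = 501.4/EI
  at Q: point load 129.5 at a = 8.8: Pab(L + a)/(6LEI) = 752.1/EI
  θ_P0 = 973.7/EI,  θ_Q0 = 1292/EI
Flexibility coefficients: a unit moment at one end gives L/(3EI) there and L/(6EI) at the far end, so f₁₁ = f₂₂ = 3.667/EI and f₁₂ = f₂₁ = 1.833/EI.
Compatibility — zero rotation at each built-in end:
  3.667 M_P + 1.833 M_Q = 973.7
  1.833 M_P + 3.667 M_Q = 1292
Solving the pair gives M_P = 119.2 kN·m and M_Q = 292.7 kN·m (hogging).

M_P = 119.2 kN·m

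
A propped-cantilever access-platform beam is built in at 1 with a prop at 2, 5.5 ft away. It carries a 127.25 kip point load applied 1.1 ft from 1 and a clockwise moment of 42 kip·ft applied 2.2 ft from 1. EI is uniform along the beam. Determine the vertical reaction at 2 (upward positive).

R_2 = 14.46 kip

Choose R_2 as the redundant. The primary structure is the cantilever fixed at 1.
Downward deflection at the released point 2 due to the loads:
  point load 127.25 at a = 1.1: Pa²(3L − a)/(6EI) = 395.2/EI
  clockwise couple 42 at a = 2.2: M₀a(2L − a)/(2EI) = 406.6/EI
  δ_0 = 801.8/EI
Flexibility coefficient — unit upward force at 2: δ_{22} = L³/(3EI) = 55.46/EI.
Compatibility at 2: δ_0 − R_2·δ_{22} = 0, so R_2 = 801.8/55.46 = 14.46 kip.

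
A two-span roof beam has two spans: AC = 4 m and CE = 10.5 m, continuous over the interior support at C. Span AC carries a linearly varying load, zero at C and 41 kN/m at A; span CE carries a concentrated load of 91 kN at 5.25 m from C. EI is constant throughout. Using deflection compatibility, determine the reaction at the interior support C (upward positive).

Release continuity at C by inserting a hinge; the redundant is the internal moment M_C. The primary structure is two simply-supported spans AC and CE.
Discontinuity in slope at C on the released structure — sum the simple-span end rotations:
  span AC: triangular load, peak 41: 7w₀L³/(360EI) = 51.02/EI
  span CE: point load 91 at a = 5.25: Pab(L + b)/(6LEI) = 627/EI
  relative rotation θ_0 = (51.02 + 627)/EI = 678.1/EI
A unit hogging moment at C produces rotation L₁/(3EI) + L₂/(3EI) = 4.833/EI.
Compatibility: M_C·(L₁+L₂)/(3EI) = θ_0, giving M_C = 140.3 kN·m (hogging).
Span AC, ΣM about A with M_C applied at C: R_C^{AC}·4 = 109.3 + 140.3, so R_C^{AC} = 62.41 kN and R_A = 82 − 62.41 = 19.59 kN.
Span CE, ΣM about E: R_C^{CE}·10.5 = 477.8 + 140.3, so R_C^{CE} = 58.86 kN and R_E = 91 − 58.86 = 32.14 kN.
R_C = 62.41 + 58.86 = 121.3 kN.

R_C = 121.3 kN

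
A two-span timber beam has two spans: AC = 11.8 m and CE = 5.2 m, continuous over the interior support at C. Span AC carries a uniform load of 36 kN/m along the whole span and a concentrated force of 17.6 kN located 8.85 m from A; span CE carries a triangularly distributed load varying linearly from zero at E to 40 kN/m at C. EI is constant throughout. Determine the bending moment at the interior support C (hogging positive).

Take M_C as the redundant. Released structure: two simple spans AC and CE with a hinge at C.
End slopes at the hinge C, treating each span as simply supported:
  span AC: UDL 36: wL³/(24EI) = 2465/EI
  span AC: point load 17.6 at a = 8.85: Pab(L + a)/(6LEI) = 134/EI
  span CE: triangular load, peak 40: w₀L³/(45EI) = 125/EI
  relative rotation θ_0 = (2599 + 125)/EI = 2724/EI
A unit hogging moment at C produces rotation L₁/(3EI) + L₂/(3EI) = 5.667/EI.
Slope continuity at C: θ_0 = M_C·5.667/EI, so M_C = 2724/5.667 = 480.6 kN·m (hogging).

M_C = 480.6 kN·m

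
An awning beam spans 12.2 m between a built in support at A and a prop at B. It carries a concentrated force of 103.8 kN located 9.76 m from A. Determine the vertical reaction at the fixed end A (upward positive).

R_A = 30.72 kN

Choose R_B as the redundant. The primary structure is the cantilever fixed at A.
Downward deflection at the released point B due to the loads:
  point load 103.8 at a = 9.76: Pa²(3L − a)/(6EI) = 44231/EI
Tip deflection under a unit load at B: L³/(3EI) = 605.3/EI.
Compatibility at B: δ_0 − R_B·δ_{BB} = 0, so R_B = 44231/605.3 = 73.08 kN.
Vertical equilibrium: R_A = ΣP − R_B = 103.8 − 73.08 = 30.72 kN.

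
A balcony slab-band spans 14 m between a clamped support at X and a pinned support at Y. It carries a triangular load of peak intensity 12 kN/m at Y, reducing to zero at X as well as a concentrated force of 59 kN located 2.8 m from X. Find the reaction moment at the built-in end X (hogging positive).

M_X = 256.1 kN·m

Release the roller at Y. Primary structure: cantilever fixed at X.
Primary-structure tip deflection at Y by superposition:
  triangular load, peak 12 at the free end: 11w₀L⁴/(120EI) = 42258/EI
  point load 59 at a = 2.8: Pa²(3L − a)/(6EI) = 3022/EI
  δ_0 = 45280/EI
Tip deflection under a unit load at Y: L³/(3EI) = 914.7/EI.
Compatibility at Y: δ_0 − R_Y·δ_{YY} = 0, so R_Y = 45280/914.7 = 49.5 kN.
Moment equilibrium about X: M_X = Σ(load moments about X) − R_Y·L = 949.2 − 49.5×14 = 256.1 kN·m.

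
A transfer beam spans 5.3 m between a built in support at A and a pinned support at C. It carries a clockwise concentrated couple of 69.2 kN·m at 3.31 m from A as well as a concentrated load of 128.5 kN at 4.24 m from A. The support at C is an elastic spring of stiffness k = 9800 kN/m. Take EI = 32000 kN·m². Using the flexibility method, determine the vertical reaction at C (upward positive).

Remove the prop at C; the released (primary) structure is a cantilever built in at A.
Deflection at C on the released cantilever, summing each load's contribution:
  clockwise couple 69.2 at a = 3.31: M₀a(2L − a)/(2EI) = 834.9/EI
  point load 128.5 at a = 4.24: Pa²(3L − a)/(6EI) = 4489/EI
  δ_0 = 5324/EI
Tip deflection under a unit load at C: L³/(3EI) = 49.63/EI.
With EI = 32000 kN·m²: δ_0 = 0.16638 m and δ_{CC} = 0.001551 m/kN.
Compatibility — the spring shortens by R_C/k under the reaction it provides: δ_0 − R_C·δ_{CC} = R_C/k. With 1/k = 0.000102 m/kN, R_C = δ_0 / (δ_{CC} + 1/k) = 0.16638 / (0.001551 + 0.000102) = 100.7 kN.

R_C = 100.7 kN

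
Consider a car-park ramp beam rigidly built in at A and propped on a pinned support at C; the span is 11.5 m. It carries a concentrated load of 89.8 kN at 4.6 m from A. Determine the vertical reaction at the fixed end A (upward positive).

Remove the prop at C; the released (primary) structure is a cantilever built in at A.
Downward deflection at the released point C due to the loads:
  point load 89.8 at a = 4.6: Pa²(3L − a)/(6EI) = 9469/EI
Flexibility coefficient — unit upward force at C: δ_{CC} = L³/(3EI) = 507/EI.
The prop prevents deflection at C: R_C = δ_0/δ_{CC} = 9469/507 = 18.68 kN.
Vertical equilibrium: R_A = ΣP − R_C = 89.8 − 18.68 = 71.12 kN.

R_A = 71.12 kN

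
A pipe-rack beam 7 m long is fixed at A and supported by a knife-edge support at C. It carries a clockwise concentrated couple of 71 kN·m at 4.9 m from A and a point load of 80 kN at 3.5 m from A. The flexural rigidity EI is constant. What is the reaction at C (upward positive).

R_C = 38.84 kN

Remove the prop at C; the released (primary) structure is a cantilever built in at A.
Free-end deflection of the primary structure under the applied loading (downward +):
  clockwise couple 71 at a = 4.9: M₀a(2L − a)/(2EI) = 1583/EI
  point load 80 at a = 3.5: Pa²(3L − a)/(6EI) = 2858/EI
  δ_0 = 4441/EI
Tip deflection under a unit load at C: L³/(3EI) = 114.3/EI.
The prop prevents deflection at C: R_C = δ_0/δ_{CC} = 4441/114.3 = 38.84 kN.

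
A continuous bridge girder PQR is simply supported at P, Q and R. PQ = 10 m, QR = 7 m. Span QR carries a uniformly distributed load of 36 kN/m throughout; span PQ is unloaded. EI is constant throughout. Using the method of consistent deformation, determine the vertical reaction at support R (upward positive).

Take M_Q as the redundant. Released structure: two simple spans PQ and QR with a hinge at Q.
Discontinuity in slope at Q on the released structure — sum the simple-span end rotations:
  span QR: UDL 36: wL³/(24EI) = 514.5/EI
  relative rotation θ_0 = (0 + 514.5)/EI = 514.5/EI
A unit hogging moment at Q produces rotation L₁/(3EI) + L₂/(3EI) = 5.667/EI.
Compatibility: M_Q·(L₁+L₂)/(3EI) = θ_0, giving M_Q = 90.79 kN·m (hogging).
Span QR, ΣM about R: R_Q^{QR}·7 = 882 + 90.79, so R_Q^{QR} = 139 kN and R_R = 252 − 139 = 113 kN.

R_R = 113 kN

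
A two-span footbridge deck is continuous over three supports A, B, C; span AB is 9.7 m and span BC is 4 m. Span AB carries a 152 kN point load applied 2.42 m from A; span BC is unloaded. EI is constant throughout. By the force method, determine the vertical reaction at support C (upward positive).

R_C = -30.53 kN

Release continuity at B by inserting a hinge; the redundant is the internal moment M_B. The primary structure is two simply-supported spans AB and BC.
End slopes at the hinge B, treating each span as simply supported:
  span AB: point load 152 at a = 2.42: Pab(L + a)/(6LEI) = 557.7/EI
  relative rotation θ_0 = (557.7 + 0)/EI = 557.7/EI
A unit hogging moment at B produces rotation L₁/(3EI) + L₂/(3EI) = 4.567/EI.
Slope continuity at B: θ_0 = M_B·4.567/EI, so M_B = 557.7/4.567 = 122.1 kN·m (hogging).
Span BC, ΣM about C: R_B^{BC}·4 = 0 + 122.1, so R_B^{BC} = 30.53 kN and R_C = 0 − 30.53 = -30.53 kN.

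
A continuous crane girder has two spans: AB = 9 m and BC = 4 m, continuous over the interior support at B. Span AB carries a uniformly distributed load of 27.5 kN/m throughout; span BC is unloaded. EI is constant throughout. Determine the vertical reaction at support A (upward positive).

R_A = 102.3 kN

Insert a hinge at B; M_B is the redundant, and each span becomes simply supported.
End slopes at the hinge B, treating each span as simply supported:
  span AB: UDL 27.5: wL³/(24EI) = 835.3/EI
  relative rotation θ_0 = (835.3 + 0)/EI = 835.3/EI
A unit hogging moment at B produces rotation L₁/(3EI) + L₂/(3EI) = 4.333/EI.
Compatibility: M_B·(L₁+L₂)/(3EI) = θ_0, giving M_B = 192.8 kN·m (hogging).
Span AB, ΣM about A with M_B applied at B: R_B^{AB}·9 = 1114 + 192.8, so R_B^{AB} = 145.2 kN and R_A = 247.5 − 145.2 = 102.3 kN.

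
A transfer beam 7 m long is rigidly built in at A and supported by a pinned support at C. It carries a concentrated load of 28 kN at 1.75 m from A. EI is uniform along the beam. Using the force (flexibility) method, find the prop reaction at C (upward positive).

R_C = 2.406 kN

Choose R_C as the redundant. The primary structure is the cantilever fixed at A.
Primary-structure tip deflection at C by superposition:
  point load 28 at a = 1.75: Pa²(3L − a)/(6EI) = 275.1/EI
Flexibility coefficient — unit upward force at C: δ_{CC} = L³/(3EI) = 114.3/EI.
Compatibility at C: δ_0 − R_C·δ_{CC} = 0, so R_C = 275.1/114.3 = 2.406 kN.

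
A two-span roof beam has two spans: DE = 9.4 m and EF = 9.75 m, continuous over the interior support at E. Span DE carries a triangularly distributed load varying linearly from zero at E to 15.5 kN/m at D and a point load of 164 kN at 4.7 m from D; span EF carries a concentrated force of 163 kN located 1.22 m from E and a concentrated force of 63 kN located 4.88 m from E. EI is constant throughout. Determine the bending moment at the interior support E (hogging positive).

M_E = 322.8 kN·m

Release continuity at E by inserting a hinge; the redundant is the internal moment M_E. The primary structure is two simply-supported spans DE and EF.
Discontinuity in slope at E on the released structure — sum the simple-span end rotations:
  span DE: triangular load, peak 15.5: 7w₀L³/(360EI) = 250.3/EI
  span DE: point load 164 at a = 4.7: Pab(L + a)/(6LEI) = 905.7/EI
  span EF: point load 163 at a = 1.22: Pab(L + b)/(6LEI) = 530/EI
  span EF: point load 63 at a = 4.88: Pab(L + b)/(6LEI) = 374.2/EI
  relative rotation θ_0 = (1156 + 904.2)/EI = 2060/EI
A unit hogging moment at E produces rotation L₁/(3EI) + L₂/(3EI) = 6.383/EI.
Slope continuity at E: θ_0 = M_E·6.383/EI, so M_E = 2060/6.383 = 322.8 kN·m (hogging).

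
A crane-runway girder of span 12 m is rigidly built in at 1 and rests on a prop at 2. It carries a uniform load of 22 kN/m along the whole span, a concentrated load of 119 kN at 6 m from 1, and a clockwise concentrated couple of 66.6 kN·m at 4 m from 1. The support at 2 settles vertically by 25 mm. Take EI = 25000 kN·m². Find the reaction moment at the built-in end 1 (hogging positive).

M_1 = 687.9 kN·m

Choose R_2 as the redundant. The primary structure is the cantilever fixed at 1.
Primary-structure tip deflection at 2 by superposition:
  UDL 22: wL⁴/(8EI) = 57024/EI
  point load 119 at a = 6: Pa²(3L − a)/(6EI) = 21420/EI
  clockwise couple 66.6 at a = 4: M₀a(2L − a)/(2EI) = 2664/EI
  δ_0 = 81108/EI
Tip deflection under a unit load at 2: L³/(3EI) = 576/EI.
With EI = 25000 kN·m²: δ_0 = 3.2443 m and δ_{22} = 0.02304 m/kN.
Compatibility — the beam at 2 must follow the support down by 0.025 m: δ_0 − R_2·δ_{22} = 0.025, so R_2 = (3.2443 − 0.025)/0.02304 = 139.7 kN.
Moment equilibrium about 1: M_1 = Σ(load moments about 1) − R_2·L = 2365 − 139.7×12 = 687.9 kN·m.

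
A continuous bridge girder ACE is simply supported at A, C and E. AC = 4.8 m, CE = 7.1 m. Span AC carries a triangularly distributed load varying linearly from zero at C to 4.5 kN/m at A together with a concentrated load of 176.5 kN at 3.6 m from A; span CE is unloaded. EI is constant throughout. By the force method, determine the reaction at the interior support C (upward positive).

R_C = 156.4 kN

Take M_C as the redundant. Released structure: two simple spans AC and CE with a hinge at C.
Discontinuity in slope at C on the released structure — sum the simple-span end rotations:
  span AC: triangular load, peak 4.5: 7w₀L³/(360EI) = 9.677/EI
  span AC: point load 176.5 at a = 3.6: Pab(L + a)/(6LEI) = 222.4/EI
  relative rotation θ_0 = (232.1 + 0)/EI = 232.1/EI
A unit hogging moment at C produces rotation L₁/(3EI) + L₂/(3EI) = 3.967/EI.
Slope continuity at C: θ_0 = M_C·3.967/EI, so M_C = 232.1/3.967 = 58.5 kN·m (hogging).
Span AC, ΣM about A with M_C applied at C: R_C^{AC}·4.8 = 652.7 + 58.5, so R_C^{AC} = 148.2 kN and R_A = 187.3 − 148.2 = 39.14 kN.
Span CE, ΣM about E: R_C^{CE}·7.1 = 0 + 58.5, so R_C^{CE} = 8.24 kN and R_E = 0 − 8.24 = -8.24 kN.
R_C = 148.2 + 8.24 = 156.4 kN.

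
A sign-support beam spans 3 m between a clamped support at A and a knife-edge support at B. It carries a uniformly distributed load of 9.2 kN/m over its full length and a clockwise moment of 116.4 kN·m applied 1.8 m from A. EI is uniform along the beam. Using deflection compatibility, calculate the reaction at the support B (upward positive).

R_B = 59.24 kN

Release the roller at B. Primary structure: cantilever fixed at A.
Primary-structure tip deflection at B by superposition:
  UDL 9.2: wL⁴/(8EI) = 93.15/EI
  clockwise couple 116.4 at a = 1.8: M₀a(2L − a)/(2EI) = 440/EI
  δ_0 = 533.1/EI
Flexibility coefficient — unit upward force at B: δ_{BB} = L³/(3EI) = 9/EI.
The prop prevents deflection at B: R_B = δ_0/δ_{BB} = 533.1/9 = 59.24 kN.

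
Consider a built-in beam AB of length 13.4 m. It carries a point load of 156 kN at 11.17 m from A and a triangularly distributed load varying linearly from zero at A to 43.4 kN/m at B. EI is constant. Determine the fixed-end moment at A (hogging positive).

M_A = 308 kN·m

Take the two fixed-end moments M_A, M_B as redundants; the released structure is the simple span AB.
End rotations of the released simple span under the applied load (×1/EI):
  at A: point load 156 at a = 11.17: Pab(L + b)/(6LEI) = 755.4/EI
  at B: point load 156 at a = 11.17: Pab(L + a)/(6LEI) = 1187/EI
  at A: triangular load, peak 43.4: 7w₀L³/(360EI) = 2030/EI
  at B: triangular load, peak 43.4: w₀L³/(45EI) = 2321/EI
  θ_A0 = 2786/EI,  θ_B0 = 3508/EI
Flexibility coefficients: a unit moment at one end gives L/(3EI) there and L/(6EI) at the far end, so f₁₁ = f₂₂ = 4.467/EI and f₁₂ = f₂₁ = 2.233/EI.
Compatibility — zero rotation at each built-in end:
  4.467 M_A + 2.233 M_B = 2786
  2.233 M_A + 4.467 M_B = 3508
Solving the pair gives M_A = 308 kN·m and M_B = 631.4 kN·m (hogging).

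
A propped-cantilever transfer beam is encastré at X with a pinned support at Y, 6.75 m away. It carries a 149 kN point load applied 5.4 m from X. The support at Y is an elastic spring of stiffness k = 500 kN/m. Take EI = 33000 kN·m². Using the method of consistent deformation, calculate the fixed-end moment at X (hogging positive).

Release the roller at Y. Primary structure: cantilever fixed at X.
Primary-structure tip deflection at Y by superposition:
  point load 149 at a = 5.4: Pa²(3L − a)/(6EI) = 10753/EI
Tip deflection under a unit load at Y: L³/(3EI) = 102.5/EI.
With EI = 33000 kN·m²: δ_0 = 0.32586 m and δ_{YY} = 0.003107 m/kN.
Compatibility — the spring shortens by R_Y/k under the reaction it provides: δ_0 − R_Y·δ_{YY} = R_Y/k. With 1/k = 0.002 m/kN, R_Y = δ_0 / (δ_{YY} + 1/k) = 0.32586 / (0.003107 + 0.002) = 63.81 kN.
Moment equilibrium about X: M_X = Σ(load moments about X) − R_Y·L = 804.6 − 63.81×6.75 = 373.9 kN·m.

M_X = 373.9 kN·m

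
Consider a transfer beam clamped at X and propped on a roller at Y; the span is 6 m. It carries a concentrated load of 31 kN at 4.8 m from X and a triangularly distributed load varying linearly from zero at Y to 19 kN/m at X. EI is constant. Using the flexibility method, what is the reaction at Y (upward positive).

R_Y = 33.22 kN

Take the reaction at Y as the redundant and release it; the primary structure is a cantilever fixed at X.
Deflection at Y on the released cantilever, summing each load's contribution:
  point load 31 at a = 4.8: Pa²(3L − a)/(6EI) = 1571/EI
  triangular load, peak 19 at the fixed end: w₀L⁴/(30EI) = 820.8/EI
  δ_0 = 2392/EI
Tip deflection under a unit load at Y: L³/(3EI) = 72/EI.
Compatibility at Y: δ_0 − R_Y·δ_{YY} = 0, so R_Y = 2392/72 = 33.22 kN.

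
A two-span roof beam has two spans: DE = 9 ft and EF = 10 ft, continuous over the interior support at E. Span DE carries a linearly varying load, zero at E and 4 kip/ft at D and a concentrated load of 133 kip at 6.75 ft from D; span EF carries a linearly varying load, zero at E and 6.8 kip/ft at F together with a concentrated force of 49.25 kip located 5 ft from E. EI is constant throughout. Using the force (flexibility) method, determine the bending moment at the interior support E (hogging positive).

Take M_E as the redundant. Released structure: two simple spans DE and EF with a hinge at E.
End slopes at the hinge E, treating each span as simply supported:
  span DE: triangular load, peak 4: 7w₀L³/(360EI) = 56.7/EI
  span DE: point load 133 at a = 6.75: Pab(L + a)/(6LEI) = 589.1/EI
  span EF: triangular load, peak 6.8: 7w₀L³/(360EI) = 132.2/EI
  span EF: point load 49.25 at a = 5: Pab(L + b)/(6LEI) = 307.8/EI
  relative rotation θ_0 = (645.8 + 440)/EI = 1086/EI
A unit hogging moment at E produces rotation L₁/(3EI) + L₂/(3EI) = 6.333/EI.
Slope continuity at E: θ_0 = M_E·6.333/EI, so M_E = 1086/6.333 = 171.5 kip·ft (hogging).

M_E = 171.5 kip·ft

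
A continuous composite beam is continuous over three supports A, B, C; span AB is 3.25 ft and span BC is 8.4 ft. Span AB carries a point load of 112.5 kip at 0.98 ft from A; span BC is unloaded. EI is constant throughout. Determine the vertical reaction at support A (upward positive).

Release continuity at B by inserting a hinge; the redundant is the internal moment M_B. The primary structure is two simply-supported spans AB and BC.
Rotations at B on the released spans (each span's end-slope, ×1/EI):
  span AB: point load 112.5 at a = 0.98: Pab(L + a)/(6LEI) = 54.29/EI
  relative rotation θ_0 = (54.29 + 0)/EI = 54.29/EI
A unit hogging moment at B produces rotation L₁/(3EI) + L₂/(3EI) = 3.883/EI.
Compatibility: M_B·(L₁+L₂)/(3EI) = θ_0, giving M_B = 13.98 kip·ft (hogging).
Span AB, ΣM about A with M_B applied at B: R_B^{AB}·3.25 = 110.2 + 13.98, so R_B^{AB} = 38.22 kip and R_A = 112.5 − 38.22 = 74.28 kip.

R_A = 74.28 kip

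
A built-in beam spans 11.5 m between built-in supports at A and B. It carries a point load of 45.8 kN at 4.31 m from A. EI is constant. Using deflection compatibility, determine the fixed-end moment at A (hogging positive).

Release both end moments; the primary structure is a simply-supported span AB with redundants M_A and M_B.
End rotations of the released simple span under the applied load (×1/EI):
  at A: point load 45.8 at a = 4.31: Pab(L + b)/(6LEI) = 384.4/EI
  at B: point load 45.8 at a = 4.31: Pab(L + a)/(6LEI) = 325.2/EI
  θ_A0 = 384.4/EI,  θ_B0 = 325.2/EI
Flexibility coefficients: a unit moment at one end gives L/(3EI) there and L/(6EI) at the far end, so f₁₁ = f₂₂ = 3.833/EI and f₁₂ = f₂₁ = 1.917/EI.
Compatibility — zero rotation at each built-in end:
  3.833 M_A + 1.917 M_B = 384.4
  1.917 M_A + 3.833 M_B = 325.2
Solving the pair gives M_A = 77.16 kN·m and M_B = 46.25 kN·m (hogging).

M_A = 77.16 kN·m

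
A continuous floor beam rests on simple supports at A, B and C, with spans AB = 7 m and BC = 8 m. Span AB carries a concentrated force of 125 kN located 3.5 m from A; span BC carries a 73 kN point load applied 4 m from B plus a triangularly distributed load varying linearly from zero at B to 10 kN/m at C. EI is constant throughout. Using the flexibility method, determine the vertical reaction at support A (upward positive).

Release continuity at B by inserting a hinge; the redundant is the internal moment M_B. The primary structure is two simply-supported spans AB and BC.
Discontinuity in slope at B on the released structure — sum the simple-span end rotations:
  span AB: point load 125 at a = 3.5: Pab(L + a)/(6LEI) = 382.8/EI
  span BC: point load 73 at a = 4: Pab(L + b)/(6LEI) = 292/EI
  span BC: triangular load, peak 10: 7w₀L³/(360EI) = 99.56/EI
  relative rotation θ_0 = (382.8 + 391.6)/EI = 774.4/EI
A unit hogging moment at B produces rotation L₁/(3EI) + L₂/(3EI) = 5/EI.
Compatibility: M_B·(L₁+L₂)/(3EI) = θ_0, giving M_B = 154.9 kN·m (hogging).
Span AB, ΣM about A with M_B applied at B: R_B^{AB}·7 = 437.5 + 154.9, so R_B^{AB} = 84.62 kN and R_A = 125 − 84.62 = 40.38 kN.

R_A = 40.38 kN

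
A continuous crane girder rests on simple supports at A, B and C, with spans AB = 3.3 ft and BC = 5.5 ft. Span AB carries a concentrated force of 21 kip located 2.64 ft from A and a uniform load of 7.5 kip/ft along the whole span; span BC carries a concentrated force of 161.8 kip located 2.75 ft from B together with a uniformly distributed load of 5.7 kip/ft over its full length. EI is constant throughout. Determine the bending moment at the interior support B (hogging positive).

Release continuity at B by inserting a hinge; the redundant is the internal moment M_B. The primary structure is two simply-supported spans AB and BC.
Discontinuity in slope at B on the released structure — sum the simple-span end rotations:
  span AB: point load 21 at a = 2.64: Pab(L + a)/(6LEI) = 10.98/EI
  span AB: UDL 7.5: wL³/(24EI) = 11.23/EI
  span BC: point load 161.8 at a = 2.75: Pab(L + b)/(6LEI) = 305.9/EI
  span BC: UDL 5.7: wL³/(24EI) = 39.51/EI
  relative rotation θ_0 = (22.21 + 345.4)/EI = 367.6/EI
A unit hogging moment at B produces rotation L₁/(3EI) + L₂/(3EI) = 2.933/EI.
Compatibility: M_B·(L₁+L₂)/(3EI) = θ_0, giving M_B = 125.3 kip·ft (hogging).

M_B = 125.3 kip·ft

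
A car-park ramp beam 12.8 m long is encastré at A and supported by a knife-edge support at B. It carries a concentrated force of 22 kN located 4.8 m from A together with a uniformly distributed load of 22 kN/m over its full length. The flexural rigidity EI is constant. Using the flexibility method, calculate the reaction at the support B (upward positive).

R_B = 109.7 kN

Take the reaction at B as the redundant and release it; the primary structure is a cantilever fixed at A.
Deflection at B on the released cantilever, summing each load's contribution:
  point load 22 at a = 4.8: Pa²(3L − a)/(6EI) = 2839/EI
  UDL 22: wL⁴/(8EI) = 73820/EI
  δ_0 = 76658/EI
Tip deflection under a unit load at B: L³/(3EI) = 699.1/EI.
The prop prevents deflection at B: R_B = δ_0/δ_{BB} = 76658/699.1 = 109.7 kN.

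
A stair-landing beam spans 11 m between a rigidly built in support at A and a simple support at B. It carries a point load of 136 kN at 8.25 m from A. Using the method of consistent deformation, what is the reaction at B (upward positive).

Take the reaction at B as the redundant and release it; the primary structure is a cantilever fixed at A.
Deflection at B on the released cantilever, summing each load's contribution:
  point load 136 at a = 8.25: Pa²(3L − a)/(6EI) = 38183/EI
Flexibility coefficient — unit upward force at B: δ_{BB} = L³/(3EI) = 443.7/EI.
Compatibility at B: δ_0 − R_B·δ_{BB} = 0, so R_B = 38183/443.7 = 86.06 kN.

R_B = 86.06 kN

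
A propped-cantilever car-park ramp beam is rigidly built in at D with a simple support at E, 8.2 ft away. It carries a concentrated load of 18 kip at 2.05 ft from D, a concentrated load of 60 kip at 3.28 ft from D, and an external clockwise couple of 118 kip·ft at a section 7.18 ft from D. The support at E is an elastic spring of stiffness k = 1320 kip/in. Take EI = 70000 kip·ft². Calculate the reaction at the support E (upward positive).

R_E = 34.45 kip

Release the roller at E. Primary structure: cantilever fixed at D.
Deflection at E on the released cantilever, summing each load's contribution:
  point load 18 at a = 2.05: Pa²(3L − a)/(6EI) = 284.3/EI
  point load 60 at a = 3.28: Pa²(3L − a)/(6EI) = 2294/EI
  clockwise couple 118 at a = 7.18: M₀a(2L − a)/(2EI) = 3906/EI
  δ_0 = 6484/EI
Flexibility coefficient — unit upward force at E: δ_{EE} = L³/(3EI) = 183.8/EI.
With EI = 70000 kip·ft²: δ_0 = 0.092625 ft and δ_{EE} = 0.002626 ft/kip.
Compatibility — the spring shortens by R_E/k under the reaction it provides: δ_0 − R_E·δ_{EE} = R_E/k. With 1/k = 1/(1320×12) ft/kip = 0.000063 ft/kip, R_E = δ_0 / (δ_{EE} + 1/k) = 0.092625 / (0.002626 + 0.000063) = 34.45 kip.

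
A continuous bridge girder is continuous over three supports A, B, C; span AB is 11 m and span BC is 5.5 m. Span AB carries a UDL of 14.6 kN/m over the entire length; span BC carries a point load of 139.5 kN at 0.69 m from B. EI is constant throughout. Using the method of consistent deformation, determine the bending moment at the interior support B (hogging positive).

M_B = 173.5 kN·m

Release continuity at B by inserting a hinge; the redundant is the internal moment M_B. The primary structure is two simply-supported spans AB and BC.
Rotations at B on the released spans (each span's end-slope, ×1/EI):
  span AB: UDL 14.6: wL³/(24EI) = 809.7/EI
  span BC: point load 139.5 at a = 0.69: Pab(L + b)/(6LEI) = 144.6/EI
  relative rotation θ_0 = (809.7 + 144.6)/EI = 954.3/EI
A unit hogging moment at B produces rotation L₁/(3EI) + L₂/(3EI) = 5.5/EI.
Slope continuity at B: θ_0 = M_B·5.5/EI, so M_B = 954.3/5.5 = 173.5 kN·m (hogging).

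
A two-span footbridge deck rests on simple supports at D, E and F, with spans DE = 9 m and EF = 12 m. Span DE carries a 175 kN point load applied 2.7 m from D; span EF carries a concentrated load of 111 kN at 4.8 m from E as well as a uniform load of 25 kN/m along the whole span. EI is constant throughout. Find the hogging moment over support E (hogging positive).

M_E = 495.4 kN·m

Take M_E as the redundant. Released structure: two simple spans DE and EF with a hinge at E.
End slopes at the hinge E, treating each span as simply supported:
  span DE: point load 175 at a = 2.7: Pab(L + a)/(6LEI) = 645/EI
  span EF: point load 111 at a = 4.8: Pab(L + b)/(6LEI) = 1023/EI
  span EF: UDL 25: wL³/(24EI) = 1800/EI
  relative rotation θ_0 = (645 + 2823)/EI = 3468/EI
A unit hogging moment at E produces rotation L₁/(3EI) + L₂/(3EI) = 7/EI.
Compatibility: M_E·(L₁+L₂)/(3EI) = θ_0, giving M_E = 495.4 kN·m (hogging).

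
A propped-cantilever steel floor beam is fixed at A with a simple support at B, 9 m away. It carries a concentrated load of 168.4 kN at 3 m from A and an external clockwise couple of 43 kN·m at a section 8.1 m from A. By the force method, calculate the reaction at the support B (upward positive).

Choose R_B as the redundant. The primary structure is the cantilever fixed at A.
Free-end deflection of the primary structure under the applied loading (downward +):
  point load 168.4 at a = 3: Pa²(3L − a)/(6EI) = 6062/EI
  clockwise couple 43 at a = 8.1: M₀a(2L − a)/(2EI) = 1724/EI
  δ_0 = 7786/EI
Flexibility coefficient — unit upward force at B: δ_{BB} = L³/(3EI) = 243/EI.
The prop prevents deflection at B: R_B = δ_0/δ_{BB} = 7786/243 = 32.04 kN.

R_B = 32.04 kN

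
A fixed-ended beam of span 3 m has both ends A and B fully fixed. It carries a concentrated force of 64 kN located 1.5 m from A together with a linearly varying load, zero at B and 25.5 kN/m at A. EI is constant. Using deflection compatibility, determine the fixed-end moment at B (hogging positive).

M_B = 31.65 kN·m

Take the two fixed-end moments M_A, M_B as redundants; the released structure is the simple span AB.
On the primary (simply-supported) span, the end slopes from the loading are:
  at A: point load 64 at a = 1.5: Pab(L + b)/(6LEI) = 36/EI
  at B: point load 64 at a = 1.5: Pab(L + a)/(6LEI) = 36/EI
  at A: triangular load, peak 25.5: w₀L³/(45EI) = 15.3/EI
  at B: triangular load, peak 25.5: 7w₀L³/(360EI) = 13.39/EI
  θ_A0 = 51.3/EI,  θ_B0 = 49.39/EI
Flexibility coefficients: a unit moment at one end gives L/(3EI) there and L/(6EI) at the far end, so f₁₁ = f₂₂ = 1/EI and f₁₂ = f₂₁ = 0.5/EI.
Compatibility — zero rotation at each built-in end:
  1 M_A + 0.5 M_B = 51.3
  0.5 M_A + 1 M_B = 49.39
Solving the pair gives M_A = 35.48 kN·m and M_B = 31.65 kN·m (hogging).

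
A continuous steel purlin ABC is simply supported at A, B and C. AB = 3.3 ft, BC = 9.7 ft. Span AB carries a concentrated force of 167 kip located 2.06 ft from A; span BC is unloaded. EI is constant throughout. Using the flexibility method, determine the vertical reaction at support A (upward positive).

Take M_B as the redundant. Released structure: two simple spans AB and BC with a hinge at B.
Rotations at B on the released spans (each span's end-slope, ×1/EI):
  span AB: point load 167 at a = 2.06: Pab(L + a)/(6LEI) = 115.5/EI
  relative rotation θ_0 = (115.5 + 0)/EI = 115.5/EI
A unit hogging moment at B produces rotation L₁/(3EI) + L₂/(3EI) = 4.333/EI.
Compatibility: M_B·(L₁+L₂)/(3EI) = θ_0, giving M_B = 26.65 kip·ft (hogging).
Span AB, ΣM about A with M_B applied at B: R_B^{AB}·3.3 = 344 + 26.65, so R_B^{AB} = 112.3 kip and R_A = 167 − 112.3 = 54.68 kip.

R_A = 54.68 kip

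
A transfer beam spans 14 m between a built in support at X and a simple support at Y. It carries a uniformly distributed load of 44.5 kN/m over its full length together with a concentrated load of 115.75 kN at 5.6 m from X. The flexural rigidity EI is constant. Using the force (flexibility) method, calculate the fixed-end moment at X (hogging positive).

M_X = 1401 kN·m

Release the roller at Y. Primary structure: cantilever fixed at X.
Free-end deflection of the primary structure under the applied loading (downward +):
  UDL 44.5: wL⁴/(8EI) = 213689/EI
  point load 115.75 at a = 5.6: Pa²(3L − a)/(6EI) = 22022/EI
  δ_0 = 235711/EI
Tip deflection under a unit load at Y: L³/(3EI) = 914.7/EI.
Compatibility at Y: δ_0 − R_Y·δ_{YY} = 0, so R_Y = 235711/914.7 = 257.7 kN.
Moment equilibrium about X: M_X = Σ(load moments about X) − R_Y·L = 5009 − 257.7×14 = 1401 kN·m.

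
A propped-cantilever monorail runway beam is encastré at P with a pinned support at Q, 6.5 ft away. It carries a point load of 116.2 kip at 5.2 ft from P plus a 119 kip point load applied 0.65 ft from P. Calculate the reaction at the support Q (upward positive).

Take the reaction at Q as the redundant and release it; the primary structure is a cantilever fixed at P.
Deflection at Q on the released cantilever, summing each load's contribution:
  point load 116.2 at a = 5.2: Pa²(3L − a)/(6EI) = 7489/EI
  point load 119 at a = 0.65: Pa²(3L − a)/(6EI) = 158/EI
  δ_0 = 7647/EI
Flexibility coefficient — unit upward force at Q: δ_{QQ} = L³/(3EI) = 91.54/EI.
Compatibility at Q: δ_0 − R_Q·δ_{QQ} = 0, so R_Q = 7647/91.54 = 83.53 kip.

R_Q = 83.53 kip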